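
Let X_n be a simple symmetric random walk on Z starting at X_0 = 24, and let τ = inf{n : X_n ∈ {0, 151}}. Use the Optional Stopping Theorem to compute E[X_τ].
E[X_τ] = 24

X_n is a martingale and τ is a bounded-mean stopping time (indeed τ is finite a.s. with bounded expectation since the walk is in a bounded region). By the OST, E[X_τ] = E[X_0] = 24. Equivalently: E[X_τ] = 151 · P(hit 151 first) + 0 · P(hit 0 first) = 151 · (24/151) = 24.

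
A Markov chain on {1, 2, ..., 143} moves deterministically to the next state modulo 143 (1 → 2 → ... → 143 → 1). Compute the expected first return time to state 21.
E[T_21 | X_0 = 21] = 143

The chain cycles deterministically, so starting at state 21 it returns in exactly 143 steps. Equivalently, the stationary distribution is uniform π_j = 1/143 for every state j, so by Kac's formula E[T_21] = 1/π_21 = 143.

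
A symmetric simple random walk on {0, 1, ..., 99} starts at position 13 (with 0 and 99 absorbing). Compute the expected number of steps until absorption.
E[τ | X_0 = 13] = 1118

Let v_k = E[τ | X_0 = k]. Boundary: v_0 = v_99 = 0. Recurrence: v_k = 1 + (v_{k-1} + v_{k+1})/2 for 1 ≤ k ≤ 98. The particular solution to v_k − (v_{k-1} + v_{k+1})/2 = 1 is v_k = −k^2. Adding homogeneous solution A + B k and matching boundaries gives v_k = k (99 − k). Substituting k = 13: v_13 = 13 · 86 = 1118.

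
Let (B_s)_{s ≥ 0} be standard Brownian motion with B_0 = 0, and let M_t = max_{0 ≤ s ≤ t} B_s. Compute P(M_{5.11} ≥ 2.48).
P(M_{5.11} ≥ 2.48) = 2·P(B_{5.11} ≥ 2.48) = 2(1 − Φ(2.48/√5.11)) ≈ 0.2726

By the reflection principle for Brownian motion, P(M_t ≥ a) = 2 · P(B_t ≥ a) for a ≥ 0. Since B_t ~ N(0, t), P(B_t ≥ 2.48) = 1 − Φ(2.48/√t) = 1 − Φ(2.48/√5.11) = 1 − Φ(1.0971). So
  P(M_{5.11} ≥ 2.48) = 2(1 − Φ(1.0971)) ≈ 0.2726.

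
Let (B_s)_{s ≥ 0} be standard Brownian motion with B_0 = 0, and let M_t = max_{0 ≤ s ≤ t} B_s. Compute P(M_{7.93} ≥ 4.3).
P(M_{7.93} ≥ 4.3) = 2·P(B_{7.93} ≥ 4.3) = 2(1 − Φ(4.3/√7.93)) ≈ 0.1268

By the reflection principle for Brownian motion, P(M_t ≥ a) = 2 · P(B_t ≥ a) for a ≥ 0. Since B_t ~ N(0, t), P(B_t ≥ 4.3) = 1 − Φ(4.3/√t) = 1 − Φ(4.3/√7.93) = 1 − Φ(1.5270). So
  P(M_{7.93} ≥ 4.3) = 2(1 − Φ(1.5270)) ≈ 0.1268.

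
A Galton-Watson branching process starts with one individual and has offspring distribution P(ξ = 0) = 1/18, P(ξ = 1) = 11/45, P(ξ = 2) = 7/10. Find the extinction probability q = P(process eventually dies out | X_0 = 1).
q = 5/63

The pgf is f(s) = 1/18 + 11/45·s + 7/10·s². The extinction probability q is the smallest fixed point of f in [0, 1]. Setting s = f(s):
  7/10·s² + (11/45 − 1)·s + 1/18 = 0
  7/10·s² − (1/18 + 7/10)·s + 1/18 = 0
which factors as (s − 1)·(7/10·s − 1/18) = 0, giving roots s = 1 and s = (1/18)/(7/10) = 5/63.
Mean offspring μ = 11/45 + 2·7/10 = 74/45 > 1 (supercritical), so q < 1. The extinction probability is the smaller root: q = (1/18)/(7/10) = 5/63.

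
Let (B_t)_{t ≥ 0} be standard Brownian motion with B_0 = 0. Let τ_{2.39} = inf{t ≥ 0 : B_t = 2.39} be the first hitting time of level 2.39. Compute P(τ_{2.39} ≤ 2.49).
P(τ_{2.39} ≤ 2.49) = 2(1 − Φ(2.39/√2.49)) = 2(1 − Φ(1.5146)) ≈ 0.1299

By the reflection principle for standard BM, P(τ_b ≤ t) = 2 · P(B_t ≥ b). Since B_t ~ N(0, t), P(B_t ≥ 2.39) = 1 − Φ(2.39/√t) = 1 − Φ(2.39/√2.49) = 1 − Φ(1.5146) ≈ 0.06494. Doubling: P(τ_{2.39} ≤ 2.49) ≈ 2 · 0.06494 = 0.12988 ≈ 0.1299.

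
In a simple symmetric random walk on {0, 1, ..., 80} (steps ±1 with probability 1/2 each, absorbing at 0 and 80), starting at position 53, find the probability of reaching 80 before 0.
P(hit 80 before 0) = 53/80

Let u_k = P(hit 80 before 0 | start at k). Then u_0 = 0, u_80 = 1, and u_k = u_{k-1}/2 + u_{k+1}/2 for 1 ≤ k ≤ 79. This harmonic recurrence is solved by u_k = k/80, giving u_53 = 53/80.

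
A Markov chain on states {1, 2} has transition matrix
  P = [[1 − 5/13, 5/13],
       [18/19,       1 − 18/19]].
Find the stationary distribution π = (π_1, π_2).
π_1 = 234/329, π_2 = 95/329

Solve πP = π with π_1 + π_2 = 1. From πP = π: π_1 · (1 − 5/13) + π_2 · 18/19 = π_1 ⇒ π_2 · 18/19 = π_1 · 5/13 ⇒ π_2/π_1 = (5/13)/(18/19) = 95/234. Together with π_1 + π_2 = 1:
  π_1 = (18/19)/(5/13 + 18/19) = (18/19)/(329/247) = 234/329,
  π_2 = (5/13)/(5/13 + 18/19) = (5/13)/(329/247) = 95/329.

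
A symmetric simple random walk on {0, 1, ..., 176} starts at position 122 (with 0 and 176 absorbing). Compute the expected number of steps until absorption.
E[τ | X_0 = 122] = 6588

Let v_k = E[τ | X_0 = k]. Boundary: v_0 = v_176 = 0. Recurrence: v_k = 1 + (v_{k-1} + v_{k+1})/2 for 1 ≤ k ≤ 175. The particular solution to v_k − (v_{k-1} + v_{k+1})/2 = 1 is v_k = −k^2. Adding homogeneous solution A + B k and matching boundaries gives v_k = k (176 − k). Substituting k = 122: v_122 = 122 · 54 = 6588.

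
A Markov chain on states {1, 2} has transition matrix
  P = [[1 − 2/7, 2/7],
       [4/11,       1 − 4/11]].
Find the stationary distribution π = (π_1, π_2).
π_1 = 14/25, π_2 = 11/25

Solve πP = π with π_1 + π_2 = 1. From πP = π: π_1 · (1 − 2/7) + π_2 · 4/11 = π_1 ⇒ π_2 · 4/11 = π_1 · 2/7 ⇒ π_2/π_1 = (2/7)/(4/11) = 11/14. Together with π_1 + π_2 = 1:
  π_1 = (4/11)/(2/7 + 4/11) = (4/11)/(50/77) = 14/25,
  π_2 = (2/7)/(2/7 + 4/11) = (2/7)/(50/77) = 11/25.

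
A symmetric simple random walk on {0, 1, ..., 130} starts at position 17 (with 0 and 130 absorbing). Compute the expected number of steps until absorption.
E[τ | X_0 = 17] = 1921

Let v_k = E[τ | X_0 = k]. Boundary: v_0 = v_130 = 0. Recurrence: v_k = 1 + (v_{k-1} + v_{k+1})/2 for 1 ≤ k ≤ 129. The particular solution to v_k − (v_{k-1} + v_{k+1})/2 = 1 is v_k = −k^2. Adding homogeneous solution A + B k and matching boundaries gives v_k = k (130 − k). Substituting k = 17: v_17 = 17 · 113 = 1921.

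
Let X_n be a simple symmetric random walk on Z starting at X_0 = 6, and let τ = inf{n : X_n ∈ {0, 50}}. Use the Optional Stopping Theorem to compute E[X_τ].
E[X_τ] = 6

X_n is a martingale and τ is a bounded-mean stopping time (indeed τ is finite a.s. with bounded expectation since the walk is in a bounded region). By the OST, E[X_τ] = E[X_0] = 6. Equivalently: E[X_τ] = 50 · P(hit 50 first) + 0 · P(hit 0 first) = 50 · (6/50) = 6.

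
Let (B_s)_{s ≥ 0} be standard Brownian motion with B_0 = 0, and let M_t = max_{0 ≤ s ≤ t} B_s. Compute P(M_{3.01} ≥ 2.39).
P(M_{3.01} ≥ 2.39) = 2·P(B_{3.01} ≥ 2.39) = 2(1 − Φ(2.39/√3.01)) ≈ 0.1683

By the reflection principle for Brownian motion, P(M_t ≥ a) = 2 · P(B_t ≥ a) for a ≥ 0. Since B_t ~ N(0, t), P(B_t ≥ 2.39) = 1 − Φ(2.39/√t) = 1 − Φ(2.39/√3.01) = 1 − Φ(1.3776). So
  P(M_{3.01} ≥ 2.39) = 2(1 − Φ(1.3776)) ≈ 0.1683.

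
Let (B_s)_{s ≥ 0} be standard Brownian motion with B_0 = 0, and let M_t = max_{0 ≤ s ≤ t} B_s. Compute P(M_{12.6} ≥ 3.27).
P(M_{12.6} ≥ 3.27) = 2·P(B_{12.6} ≥ 3.27) = 2(1 − Φ(3.27/√12.6)) ≈ 0.3569

By the reflection principle for Brownian motion, P(M_t ≥ a) = 2 · P(B_t ≥ a) for a ≥ 0. Since B_t ~ N(0, t), P(B_t ≥ 3.27) = 1 − Φ(3.27/√t) = 1 − Φ(3.27/√12.6) = 1 − Φ(0.9212). So
  P(M_{12.6} ≥ 3.27) = 2(1 − Φ(0.9212)) ≈ 0.3569.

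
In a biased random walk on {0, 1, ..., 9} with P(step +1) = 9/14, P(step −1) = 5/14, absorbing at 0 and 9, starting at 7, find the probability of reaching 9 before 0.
P(hit 9 before 0) = (1 − (5/9)^7) / (1 − (5/9)^9) = 95273091/96366841

Let u_k denote P(reach 9 before 0 | start at k). Boundary: u_0 = 0, u_9 = 1. Recurrence: u_k = 9/14·u_{k+1} + 5/14·u_{k-1} for 1 ≤ k ≤ 8. Try u_k = A + B·r^k with r = q/p = (5/14)/(9/14) = 5/9. Substitution satisfies the recurrence; boundary conditions give:
  u_k = (1 − r^k) / (1 − r^N) = (1 − (5/9)^7) / (1 − (5/9)^9) = 95273091/96366841.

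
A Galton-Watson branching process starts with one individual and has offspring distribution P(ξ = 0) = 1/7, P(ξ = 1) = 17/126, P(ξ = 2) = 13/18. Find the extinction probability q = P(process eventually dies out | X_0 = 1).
q = 18/91

The pgf is f(s) = 1/7 + 17/126·s + 13/18·s². The extinction probability q is the smallest fixed point of f in [0, 1]. Setting s = f(s):
  13/18·s² + (17/126 − 1)·s + 1/7 = 0
  13/18·s² − (1/7 + 13/18)·s + 1/7 = 0
which factors as (s − 1)·(13/18·s − 1/7) = 0, giving roots s = 1 and s = (1/7)/(13/18) = 18/91.
Mean offspring μ = 17/126 + 2·13/18 = 199/126 > 1 (supercritical), so q < 1. The extinction probability is the smaller root: q = (1/7)/(13/18) = 18/91.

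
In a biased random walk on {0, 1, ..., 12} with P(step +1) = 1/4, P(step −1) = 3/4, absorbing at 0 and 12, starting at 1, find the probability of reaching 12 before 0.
P(hit 12 before 0) = (1 − (3)^1) / (1 − (3)^12) = 1/265720

Let u_k denote P(reach 12 before 0 | start at k). Boundary: u_0 = 0, u_12 = 1. Recurrence: u_k = 1/4·u_{k+1} + 3/4·u_{k-1} for 1 ≤ k ≤ 11. Try u_k = A + B·r^k with r = q/p = (3/4)/(1/4) = 3. Substitution satisfies the recurrence; boundary conditions give:
  u_k = (1 − r^k) / (1 − r^N) = (1 − (3)^1) / (1 − (3)^12) = 1/265720.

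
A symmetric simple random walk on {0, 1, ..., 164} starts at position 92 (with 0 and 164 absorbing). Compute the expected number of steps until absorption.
E[τ | X_0 = 92] = 6624

Let v_k = E[τ | X_0 = k]. Boundary: v_0 = v_164 = 0. Recurrence: v_k = 1 + (v_{k-1} + v_{k+1})/2 for 1 ≤ k ≤ 163. The particular solution to v_k − (v_{k-1} + v_{k+1})/2 = 1 is v_k = −k^2. Adding homogeneous solution A + B k and matching boundaries gives v_k = k (164 − k). Substituting k = 92: v_92 = 92 · 72 = 6624.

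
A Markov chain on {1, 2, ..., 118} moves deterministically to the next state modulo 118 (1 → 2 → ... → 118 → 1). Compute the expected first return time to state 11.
E[T_11 | X_0 = 11] = 118

The chain cycles deterministically, so starting at state 11 it returns in exactly 118 steps. Equivalently, the stationary distribution is uniform π_j = 1/118 for every state j, so by Kac's formula E[T_11] = 1/π_11 = 118.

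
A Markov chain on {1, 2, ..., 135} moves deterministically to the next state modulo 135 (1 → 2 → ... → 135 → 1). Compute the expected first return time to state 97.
E[T_97 | X_0 = 97] = 135

The chain cycles deterministically, so starting at state 97 it returns in exactly 135 steps. Equivalently, the stationary distribution is uniform π_j = 1/135 for every state j, so by Kac's formula E[T_97] = 1/π_97 = 135.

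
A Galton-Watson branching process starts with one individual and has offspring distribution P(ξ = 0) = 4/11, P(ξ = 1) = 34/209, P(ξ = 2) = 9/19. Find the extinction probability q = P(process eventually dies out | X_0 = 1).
q = 76/99

The pgf is f(s) = 4/11 + 34/209·s + 9/19·s². The extinction probability q is the smallest fixed point of f in [0, 1]. Setting s = f(s):
  9/19·s² + (34/209 − 1)·s + 4/11 = 0
  9/19·s² − (4/11 + 9/19)·s + 4/11 = 0
which factors as (s − 1)·(9/19·s − 4/11) = 0, giving roots s = 1 and s = (4/11)/(9/19) = 76/99.
Mean offspring μ = 34/209 + 2·9/19 = 232/209 > 1 (supercritical), so q < 1. The extinction probability is the smaller root: q = (4/11)/(9/19) = 76/99.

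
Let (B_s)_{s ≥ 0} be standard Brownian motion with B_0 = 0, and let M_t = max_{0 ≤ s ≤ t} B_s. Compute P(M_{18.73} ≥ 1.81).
P(M_{18.73} ≥ 1.81) = 2·P(B_{18.73} ≥ 1.81) = 2(1 − Φ(1.81/√18.73)) ≈ 0.6758

By the reflection principle for Brownian motion, P(M_t ≥ a) = 2 · P(B_t ≥ a) for a ≥ 0. Since B_t ~ N(0, t), P(B_t ≥ 1.81) = 1 − Φ(1.81/√t) = 1 − Φ(1.81/√18.73) = 1 − Φ(0.4182). So
  P(M_{18.73} ≥ 1.81) = 2(1 − Φ(0.4182)) ≈ 0.6758.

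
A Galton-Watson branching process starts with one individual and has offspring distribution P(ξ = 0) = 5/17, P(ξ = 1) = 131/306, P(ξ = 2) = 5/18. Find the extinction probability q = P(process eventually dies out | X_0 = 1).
q = 1

Mean offspring μ = 0·5/17 + 1·131/306 + 2·5/18 = 301/306 ≤ 1. For μ ≤ 1 with offspring not concentrated at 1, the Galton-Watson process goes extinct almost surely, so q = 1.
(Algebraic check: The pgf is f(s) = 5/17 + 131/306·s + 5/18·s². The extinction probability q is the smallest fixed point of f in [0, 1]. Setting s = f(s):
  5/18·s² + (131/306 − 1)·s + 5/17 = 0
  5/18·s² − (5/17 + 5/18)·s + 5/17 = 0
which factors as (s − 1)·(5/18·s − 5/17) = 0, giving roots s = 1 and s = (5/17)/(5/18) = 18/17. Since 18/17 ≥ 1, the smallest root in [0, 1] is s = 1.)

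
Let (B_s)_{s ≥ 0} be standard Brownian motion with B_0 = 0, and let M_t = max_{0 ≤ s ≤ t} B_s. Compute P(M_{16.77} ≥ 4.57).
P(M_{16.77} ≥ 4.57) = 2·P(B_{16.77} ≥ 4.57) = 2(1 − Φ(4.57/√16.77)) ≈ 0.2644

By the reflection principle for Brownian motion, P(M_t ≥ a) = 2 · P(B_t ≥ a) for a ≥ 0. Since B_t ~ N(0, t), P(B_t ≥ 4.57) = 1 − Φ(4.57/√t) = 1 − Φ(4.57/√16.77) = 1 − Φ(1.1160). So
  P(M_{16.77} ≥ 4.57) = 2(1 − Φ(1.1160)) ≈ 0.2644.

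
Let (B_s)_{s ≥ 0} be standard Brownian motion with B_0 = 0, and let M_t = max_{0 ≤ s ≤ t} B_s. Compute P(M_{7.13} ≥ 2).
P(M_{7.13} ≥ 2) = 2·P(B_{7.13} ≥ 2) = 2(1 − Φ(2/√7.13)) ≈ 0.4539

By the reflection principle for Brownian motion, P(M_t ≥ a) = 2 · P(B_t ≥ a) for a ≥ 0. Since B_t ~ N(0, t), P(B_t ≥ 2) = 1 − Φ(2/√t) = 1 − Φ(2/√7.13) = 1 − Φ(0.7490). So
  P(M_{7.13} ≥ 2) = 2(1 − Φ(0.7490)) ≈ 0.4539.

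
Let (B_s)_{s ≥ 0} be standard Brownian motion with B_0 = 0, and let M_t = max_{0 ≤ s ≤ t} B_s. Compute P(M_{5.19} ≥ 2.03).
P(M_{5.19} ≥ 2.03) = 2·P(B_{5.19} ≥ 2.03) = 2(1 − Φ(2.03/√5.19)) ≈ 0.3729

By the reflection principle for Brownian motion, P(M_t ≥ a) = 2 · P(B_t ≥ a) for a ≥ 0. Since B_t ~ N(0, t), P(B_t ≥ 2.03) = 1 − Φ(2.03/√t) = 1 − Φ(2.03/√5.19) = 1 − Φ(0.8911). So
  P(M_{5.19} ≥ 2.03) = 2(1 − Φ(0.8911)) ≈ 0.3729.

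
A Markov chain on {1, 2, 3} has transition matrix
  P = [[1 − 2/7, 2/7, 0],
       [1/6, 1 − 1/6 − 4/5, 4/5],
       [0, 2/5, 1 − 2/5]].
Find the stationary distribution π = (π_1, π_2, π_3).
π = (7/43, 12/43, 24/43)

This is a birth-death chain on three states, which satisfies detailed balance: π_1 · P_{12} = π_2 · P_{21} and π_2 · P_{23} = π_3 · P_{32}.
From π_1 · 2/7 = π_2 · 1/6: π_2/π_1 = (2/7)/(1/6) = 12/7.
From π_2 · 4/5 = π_3 · 2/5: π_3/π_2 = (4/5)/(2/5) = 2.
Take π_1 proportional to 1; then unnormalized π = (1, 12/7, 24/7). Normalize by dividing by the sum 43/7:
  π = (7/43, 12/43, 24/43).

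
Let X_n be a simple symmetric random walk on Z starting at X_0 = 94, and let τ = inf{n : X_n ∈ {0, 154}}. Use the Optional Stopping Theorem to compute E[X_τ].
E[X_τ] = 94

X_n is a martingale and τ is a bounded-mean stopping time (indeed τ is finite a.s. with bounded expectation since the walk is in a bounded region). By the OST, E[X_τ] = E[X_0] = 94. Equivalently: E[X_τ] = 154 · P(hit 154 first) + 0 · P(hit 0 first) = 154 · (94/154) = 94.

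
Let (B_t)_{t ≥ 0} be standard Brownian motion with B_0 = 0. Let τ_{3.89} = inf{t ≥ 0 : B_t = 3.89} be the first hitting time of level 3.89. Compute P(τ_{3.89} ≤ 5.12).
P(τ_{3.89} ≤ 5.12) = 2(1 − Φ(3.89/√5.12)) = 2(1 − Φ(1.7192)) ≈ 0.0856

By the reflection principle for standard BM, P(τ_b ≤ t) = 2 · P(B_t ≥ b). Since B_t ~ N(0, t), P(B_t ≥ 3.89) = 1 − Φ(3.89/√t) = 1 − Φ(3.89/√5.12) = 1 − Φ(1.7192) ≈ 0.04279. Doubling: P(τ_{3.89} ≤ 5.12) ≈ 2 · 0.04279 = 0.08558 ≈ 0.0856.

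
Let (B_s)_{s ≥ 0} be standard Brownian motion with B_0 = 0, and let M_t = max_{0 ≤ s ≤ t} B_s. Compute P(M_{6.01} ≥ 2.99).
P(M_{6.01} ≥ 2.99) = 2·P(B_{6.01} ≥ 2.99) = 2(1 − Φ(2.99/√6.01)) ≈ 0.2226

By the reflection principle for Brownian motion, P(M_t ≥ a) = 2 · P(B_t ≥ a) for a ≥ 0. Since B_t ~ N(0, t), P(B_t ≥ 2.99) = 1 − Φ(2.99/√t) = 1 − Φ(2.99/√6.01) = 1 − Φ(1.2196). So
  P(M_{6.01} ≥ 2.99) = 2(1 − Φ(1.2196)) ≈ 0.2226.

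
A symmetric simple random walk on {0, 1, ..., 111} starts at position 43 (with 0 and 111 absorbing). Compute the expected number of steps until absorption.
E[τ | X_0 = 43] = 2924

Let v_k = E[τ | X_0 = k]. Boundary: v_0 = v_111 = 0. Recurrence: v_k = 1 + (v_{k-1} + v_{k+1})/2 for 1 ≤ k ≤ 110. The particular solution to v_k − (v_{k-1} + v_{k+1})/2 = 1 is v_k = −k^2. Adding homogeneous solution A + B k and matching boundaries gives v_k = k (111 − k). Substituting k = 43: v_43 = 43 · 68 = 2924.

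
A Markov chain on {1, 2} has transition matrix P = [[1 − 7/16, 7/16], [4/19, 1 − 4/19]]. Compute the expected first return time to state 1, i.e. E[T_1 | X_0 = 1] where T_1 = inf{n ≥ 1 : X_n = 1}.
E[T_1 | X_0 = 1] = 1/π_1 = 197/64

For an irreducible recurrent Markov chain with stationary distribution π, E[T_i | X_0 = i] = 1/π_i (Kac's formula). Here π_1 = (4/19)/(7/16 + 4/19) = (4/19)/(197/304) = 64/197, so E[T_1 | X_0 = 1] = 1/π_1 = (7/16 + 4/19)/(4/19) = (197/304)/(4/19) = 197/64.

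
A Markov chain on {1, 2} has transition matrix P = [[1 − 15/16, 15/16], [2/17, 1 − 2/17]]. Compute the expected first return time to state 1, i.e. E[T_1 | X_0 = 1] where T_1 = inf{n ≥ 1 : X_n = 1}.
E[T_1 | X_0 = 1] = 1/π_1 = 287/32

For an irreducible recurrent Markov chain with stationary distribution π, E[T_i | X_0 = i] = 1/π_i (Kac's formula). Here π_1 = (2/17)/(15/16 + 2/17) = (2/17)/(287/272) = 32/287, so E[T_1 | X_0 = 1] = 1/π_1 = (15/16 + 2/17)/(2/17) = (287/272)/(2/17) = 287/32.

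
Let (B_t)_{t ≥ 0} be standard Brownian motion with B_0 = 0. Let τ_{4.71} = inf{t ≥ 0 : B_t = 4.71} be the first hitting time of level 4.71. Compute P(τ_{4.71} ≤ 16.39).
P(τ_{4.71} ≤ 16.39) = 2(1 − Φ(4.71/√16.39)) = 2(1 − Φ(1.1634)) ≈ 0.2447

By the reflection principle for standard BM, P(τ_b ≤ t) = 2 · P(B_t ≥ b). Since B_t ~ N(0, t), P(B_t ≥ 4.71) = 1 − Φ(4.71/√t) = 1 − Φ(4.71/√16.39) = 1 − Φ(1.1634) ≈ 0.12233. Doubling: P(τ_{4.71} ≤ 16.39) ≈ 2 · 0.12233 = 0.24466 ≈ 0.2447.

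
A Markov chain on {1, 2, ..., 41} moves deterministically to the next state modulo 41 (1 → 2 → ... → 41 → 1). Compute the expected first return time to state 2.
E[T_2 | X_0 = 2] = 41

The chain cycles deterministically, so starting at state 2 it returns in exactly 41 steps. Equivalently, the stationary distribution is uniform π_j = 1/41 for every state j, so by Kac's formula E[T_2] = 1/π_2 = 41.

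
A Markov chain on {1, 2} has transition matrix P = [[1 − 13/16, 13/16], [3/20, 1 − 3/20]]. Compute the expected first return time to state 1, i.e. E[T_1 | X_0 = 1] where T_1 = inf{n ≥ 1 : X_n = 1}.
E[T_1 | X_0 = 1] = 1/π_1 = 77/12

For an irreducible recurrent Markov chain with stationary distribution π, E[T_i | X_0 = i] = 1/π_i (Kac's formula). Here π_1 = (3/20)/(13/16 + 3/20) = (3/20)/(77/80) = 12/77, so E[T_1 | X_0 = 1] = 1/π_1 = (13/16 + 3/20)/(3/20) = (77/80)/(3/20) = 77/12.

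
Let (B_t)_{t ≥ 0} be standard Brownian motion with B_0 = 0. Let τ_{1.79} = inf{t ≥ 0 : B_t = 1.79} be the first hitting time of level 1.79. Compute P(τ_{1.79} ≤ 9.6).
P(τ_{1.79} ≤ 9.6) = 2(1 − Φ(1.79/√9.6)) = 2(1 − Φ(0.5777)) ≈ 0.5635

By the reflection principle for standard BM, P(τ_b ≤ t) = 2 · P(B_t ≥ b). Since B_t ~ N(0, t), P(B_t ≥ 1.79) = 1 − Φ(1.79/√t) = 1 − Φ(1.79/√9.6) = 1 − Φ(0.5777) ≈ 0.28173. Doubling: P(τ_{1.79} ≤ 9.6) ≈ 2 · 0.28173 = 0.56346 ≈ 0.5635.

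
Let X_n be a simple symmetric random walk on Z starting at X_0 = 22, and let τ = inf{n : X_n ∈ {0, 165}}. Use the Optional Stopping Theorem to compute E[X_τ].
E[X_τ] = 22

X_n is a martingale and τ is a bounded-mean stopping time (indeed τ is finite a.s. with bounded expectation since the walk is in a bounded region). By the OST, E[X_τ] = E[X_0] = 22. Equivalently: E[X_τ] = 165 · P(hit 165 first) + 0 · P(hit 0 first) = 165 · (22/165) = 22.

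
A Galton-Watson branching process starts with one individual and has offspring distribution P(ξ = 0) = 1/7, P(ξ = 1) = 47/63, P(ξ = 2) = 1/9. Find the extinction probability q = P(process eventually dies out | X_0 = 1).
q = 1

Mean offspring μ = 0·1/7 + 1·47/63 + 2·1/9 = 61/63 ≤ 1. For μ ≤ 1 with offspring not concentrated at 1, the Galton-Watson process goes extinct almost surely, so q = 1.
(Algebraic check: The pgf is f(s) = 1/7 + 47/63·s + 1/9·s². The extinction probability q is the smallest fixed point of f in [0, 1]. Setting s = f(s):
  1/9·s² + (47/63 − 1)·s + 1/7 = 0
  1/9·s² − (1/7 + 1/9)·s + 1/7 = 0
which factors as (s − 1)·(1/9·s − 1/7) = 0, giving roots s = 1 and s = (1/7)/(1/9) = 9/7. Since 9/7 ≥ 1, the smallest root in [0, 1] is s = 1.)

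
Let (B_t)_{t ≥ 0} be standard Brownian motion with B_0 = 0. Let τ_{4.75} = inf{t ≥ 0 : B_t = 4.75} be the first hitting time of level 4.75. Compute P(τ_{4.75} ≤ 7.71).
P(τ_{4.75} ≤ 7.71) = 2(1 − Φ(4.75/√7.71)) = 2(1 − Φ(1.7107)) ≈ 0.0871

By the reflection principle for standard BM, P(τ_b ≤ t) = 2 · P(B_t ≥ b). Since B_t ~ N(0, t), P(B_t ≥ 4.75) = 1 − Φ(4.75/√t) = 1 − Φ(4.75/√7.71) = 1 − Φ(1.7107) ≈ 0.04357. Doubling: P(τ_{4.75} ≤ 7.71) ≈ 2 · 0.04357 = 0.08714 ≈ 0.0871.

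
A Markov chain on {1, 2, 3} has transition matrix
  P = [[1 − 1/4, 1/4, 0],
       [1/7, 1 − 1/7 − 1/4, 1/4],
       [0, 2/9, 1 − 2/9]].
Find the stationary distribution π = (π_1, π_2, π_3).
π = (32/151, 56/151, 63/151)

This is a birth-death chain on three states, which satisfies detailed balance: π_1 · P_{12} = π_2 · P_{21} and π_2 · P_{23} = π_3 · P_{32}.
From π_1 · 1/4 = π_2 · 1/7: π_2/π_1 = (1/4)/(1/7) = 7/4.
From π_2 · 1/4 = π_3 · 2/9: π_3/π_2 = (1/4)/(2/9) = 9/8.
Take π_1 proportional to 1; then unnormalized π = (1, 7/4, 63/32). Normalize by dividing by the sum 151/32:
  π = (32/151, 56/151, 63/151).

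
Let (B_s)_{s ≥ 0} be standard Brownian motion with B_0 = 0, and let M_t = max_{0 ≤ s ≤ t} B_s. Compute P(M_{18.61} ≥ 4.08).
P(M_{18.61} ≥ 4.08) = 2·P(B_{18.61} ≥ 4.08) = 2(1 − Φ(4.08/√18.61)) ≈ 0.3443

By the reflection principle for Brownian motion, P(M_t ≥ a) = 2 · P(B_t ≥ a) for a ≥ 0. Since B_t ~ N(0, t), P(B_t ≥ 4.08) = 1 − Φ(4.08/√t) = 1 − Φ(4.08/√18.61) = 1 − Φ(0.9458). So
  P(M_{18.61} ≥ 4.08) = 2(1 − Φ(0.9458)) ≈ 0.3443.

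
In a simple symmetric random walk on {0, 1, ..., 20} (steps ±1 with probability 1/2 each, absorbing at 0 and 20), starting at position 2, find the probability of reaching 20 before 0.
P(hit 20 before 0) = 2/20 = 1/10

Let u_k = P(hit 20 before 0 | start at k). Then u_0 = 0, u_20 = 1, and u_k = u_{k-1}/2 + u_{k+1}/2 for 1 ≤ k ≤ 19. This harmonic recurrence is solved by u_k = k/20, giving u_2 = 2/20 = 1/10.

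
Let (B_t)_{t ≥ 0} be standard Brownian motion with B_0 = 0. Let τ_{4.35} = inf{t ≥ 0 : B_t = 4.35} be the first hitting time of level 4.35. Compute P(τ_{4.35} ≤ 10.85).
P(τ_{4.35} ≤ 10.85) = 2(1 − Φ(4.35/√10.85)) = 2(1 − Φ(1.3206)) ≈ 0.1866

By the reflection principle for standard BM, P(τ_b ≤ t) = 2 · P(B_t ≥ b). Since B_t ~ N(0, t), P(B_t ≥ 4.35) = 1 − Φ(4.35/√t) = 1 − Φ(4.35/√10.85) = 1 − Φ(1.3206) ≈ 0.09332. Doubling: P(τ_{4.35} ≤ 10.85) ≈ 2 · 0.09332 = 0.18664 ≈ 0.1866.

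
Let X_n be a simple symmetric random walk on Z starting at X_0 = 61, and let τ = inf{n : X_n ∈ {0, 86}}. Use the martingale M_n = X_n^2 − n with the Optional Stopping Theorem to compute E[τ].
E[τ] = 1525

M_n = X_n^2 − n is a martingale (since E[X_{n+1}^2 | F_n] = X_n^2 + 1). By OST (τ has finite mean in a bounded region), E[M_τ] = E[M_0] = X_0^2 − 0 = 61^2 = 3721. Also E[M_τ] = E[X_τ^2] − E[τ]. The walk exits at 0 or 86, with P(hit 86 first) = 61/86, so E[X_τ^2] = 86^2 · 61/86 + 0 = 5246. Thus E[τ] = E[X_τ^2] − E[M_τ] = 5246 − 3721 = 1525 = 61(86 − 61) = 1525.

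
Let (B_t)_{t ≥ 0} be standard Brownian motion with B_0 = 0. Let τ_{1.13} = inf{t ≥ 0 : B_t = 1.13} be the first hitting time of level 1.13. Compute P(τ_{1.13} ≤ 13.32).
P(τ_{1.13} ≤ 13.32) = 2(1 − Φ(1.13/√13.32)) = 2(1 − Φ(0.3096)) ≈ 0.7569

By the reflection principle for standard BM, P(τ_b ≤ t) = 2 · P(B_t ≥ b). Since B_t ~ N(0, t), P(B_t ≥ 1.13) = 1 − Φ(1.13/√t) = 1 − Φ(1.13/√13.32) = 1 − Φ(0.3096) ≈ 0.37843. Doubling: P(τ_{1.13} ≤ 13.32) ≈ 2 · 0.37843 = 0.75686 ≈ 0.7569.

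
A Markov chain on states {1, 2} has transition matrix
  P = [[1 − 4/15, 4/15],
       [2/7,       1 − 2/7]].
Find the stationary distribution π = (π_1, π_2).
π_1 = 15/29, π_2 = 14/29

Solve πP = π with π_1 + π_2 = 1. From πP = π: π_1 · (1 − 4/15) + π_2 · 2/7 = π_1 ⇒ π_2 · 2/7 = π_1 · 4/15 ⇒ π_2/π_1 = (4/15)/(2/7) = 14/15. Together with π_1 + π_2 = 1:
  π_1 = (2/7)/(4/15 + 2/7) = (2/7)/(58/105) = 15/29,
  π_2 = (4/15)/(4/15 + 2/7) = (4/15)/(58/105) = 14/29.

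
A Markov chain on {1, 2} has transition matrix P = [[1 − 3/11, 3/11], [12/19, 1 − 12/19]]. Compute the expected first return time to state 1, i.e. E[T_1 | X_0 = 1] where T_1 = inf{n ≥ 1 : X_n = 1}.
E[T_1 | X_0 = 1] = 1/π_1 = 63/44

For an irreducible recurrent Markov chain with stationary distribution π, E[T_i | X_0 = i] = 1/π_i (Kac's formula). Here π_1 = (12/19)/(3/11 + 12/19) = (12/19)/(189/209) = 44/63, so E[T_1 | X_0 = 1] = 1/π_1 = (3/11 + 12/19)/(12/19) = (189/209)/(12/19) = 63/44.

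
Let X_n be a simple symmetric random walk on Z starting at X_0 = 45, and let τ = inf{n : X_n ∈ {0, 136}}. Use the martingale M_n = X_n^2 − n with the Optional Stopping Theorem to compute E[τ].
E[τ] = 4095

M_n = X_n^2 − n is a martingale (since E[X_{n+1}^2 | F_n] = X_n^2 + 1). By OST (τ has finite mean in a bounded region), E[M_τ] = E[M_0] = X_0^2 − 0 = 45^2 = 2025. Also E[M_τ] = E[X_τ^2] − E[τ]. The walk exits at 0 or 136, with P(hit 136 first) = 45/136, so E[X_τ^2] = 136^2 · 45/136 + 0 = 6120. Thus E[τ] = E[X_τ^2] − E[M_τ] = 6120 − 2025 = 4095 = 45(136 − 45) = 4095.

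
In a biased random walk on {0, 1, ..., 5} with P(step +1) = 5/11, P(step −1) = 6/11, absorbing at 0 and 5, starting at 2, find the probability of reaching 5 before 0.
P(hit 5 before 0) = (1 − (6/5)^2) / (1 − (6/5)^5) = 1375/4651

Let u_k denote P(reach 5 before 0 | start at k). Boundary: u_0 = 0, u_5 = 1. Recurrence: u_k = 5/11·u_{k+1} + 6/11·u_{k-1} for 1 ≤ k ≤ 4. Try u_k = A + B·r^k with r = q/p = (6/11)/(5/11) = 6/5. Substitution satisfies the recurrence; boundary conditions give:
  u_k = (1 − r^k) / (1 − r^N) = (1 − (6/5)^2) / (1 − (6/5)^5) = 1375/4651.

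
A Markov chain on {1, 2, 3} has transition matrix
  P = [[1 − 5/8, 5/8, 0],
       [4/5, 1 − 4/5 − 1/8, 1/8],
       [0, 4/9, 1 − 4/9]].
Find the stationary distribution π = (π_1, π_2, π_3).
π = (1024/2049, 800/2049, 75/683)

This is a birth-death chain on three states, which satisfies detailed balance: π_1 · P_{12} = π_2 · P_{21} and π_2 · P_{23} = π_3 · P_{32}.
From π_1 · 5/8 = π_2 · 4/5: π_2/π_1 = (5/8)/(4/5) = 25/32.
From π_2 · 1/8 = π_3 · 4/9: π_3/π_2 = (1/8)/(4/9) = 9/32.
Take π_1 proportional to 1; then unnormalized π = (1, 25/32, 225/1024). Normalize by dividing by the sum 2049/1024:
  π = (1024/2049, 800/2049, 75/683).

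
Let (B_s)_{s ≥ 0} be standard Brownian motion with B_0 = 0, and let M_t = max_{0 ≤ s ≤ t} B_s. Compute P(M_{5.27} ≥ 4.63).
P(M_{5.27} ≥ 4.63) = 2·P(B_{5.27} ≥ 4.63) = 2(1 − Φ(4.63/√5.27)) ≈ 0.0437

By the reflection principle for Brownian motion, P(M_t ≥ a) = 2 · P(B_t ≥ a) for a ≥ 0. Since B_t ~ N(0, t), P(B_t ≥ 4.63) = 1 − Φ(4.63/√t) = 1 − Φ(4.63/√5.27) = 1 − Φ(2.0169). So
  P(M_{5.27} ≥ 4.63) = 2(1 − Φ(2.0169)) ≈ 0.0437.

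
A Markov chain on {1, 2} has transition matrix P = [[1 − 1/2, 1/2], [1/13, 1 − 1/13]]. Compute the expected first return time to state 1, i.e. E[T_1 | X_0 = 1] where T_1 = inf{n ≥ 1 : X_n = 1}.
E[T_1 | X_0 = 1] = 1/π_1 = 15/2

For an irreducible recurrent Markov chain with stationary distribution π, E[T_i | X_0 = i] = 1/π_i (Kac's formula). Here π_1 = (1/13)/(1/2 + 1/13) = (1/13)/(15/26) = 2/15, so E[T_1 | X_0 = 1] = 1/π_1 = (1/2 + 1/13)/(1/13) = (15/26)/(1/13) = 15/2.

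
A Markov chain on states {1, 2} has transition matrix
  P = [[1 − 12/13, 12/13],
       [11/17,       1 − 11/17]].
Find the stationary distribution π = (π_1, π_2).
π_1 = 143/347, π_2 = 204/347

Solve πP = π with π_1 + π_2 = 1. From πP = π: π_1 · (1 − 12/13) + π_2 · 11/17 = π_1 ⇒ π_2 · 11/17 = π_1 · 12/13 ⇒ π_2/π_1 = (12/13)/(11/17) = 204/143. Together with π_1 + π_2 = 1:
  π_1 = (11/17)/(12/13 + 11/17) = (11/17)/(347/221) = 143/347,
  π_2 = (12/13)/(12/13 + 11/17) = (12/13)/(347/221) = 204/347.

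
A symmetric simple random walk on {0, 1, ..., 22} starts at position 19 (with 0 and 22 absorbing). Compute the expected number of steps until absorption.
E[τ | X_0 = 19] = 57

Let v_k = E[τ | X_0 = k]. Boundary: v_0 = v_22 = 0. Recurrence: v_k = 1 + (v_{k-1} + v_{k+1})/2 for 1 ≤ k ≤ 21. The particular solution to v_k − (v_{k-1} + v_{k+1})/2 = 1 is v_k = −k^2. Adding homogeneous solution A + B k and matching boundaries gives v_k = k (22 − k). Substituting k = 19: v_19 = 19 · 3 = 57.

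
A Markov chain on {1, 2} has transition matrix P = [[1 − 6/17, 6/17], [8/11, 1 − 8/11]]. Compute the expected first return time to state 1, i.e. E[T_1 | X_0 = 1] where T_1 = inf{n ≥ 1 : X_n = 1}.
E[T_1 | X_0 = 1] = 1/π_1 = 101/68

For an irreducible recurrent Markov chain with stationary distribution π, E[T_i | X_0 = i] = 1/π_i (Kac's formula). Here π_1 = (8/11)/(6/17 + 8/11) = (8/11)/(202/187) = 68/101, so E[T_1 | X_0 = 1] = 1/π_1 = (6/17 + 8/11)/(8/11) = (202/187)/(8/11) = 101/68.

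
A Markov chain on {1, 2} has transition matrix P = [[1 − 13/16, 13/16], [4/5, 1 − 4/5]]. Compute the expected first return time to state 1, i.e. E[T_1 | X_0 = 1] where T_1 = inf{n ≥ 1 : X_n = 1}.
E[T_1 | X_0 = 1] = 1/π_1 = 129/64

For an irreducible recurrent Markov chain with stationary distribution π, E[T_i | X_0 = i] = 1/π_i (Kac's formula). Here π_1 = (4/5)/(13/16 + 4/5) = (4/5)/(129/80) = 64/129, so E[T_1 | X_0 = 1] = 1/π_1 = (13/16 + 4/5)/(4/5) = (129/80)/(4/5) = 129/64.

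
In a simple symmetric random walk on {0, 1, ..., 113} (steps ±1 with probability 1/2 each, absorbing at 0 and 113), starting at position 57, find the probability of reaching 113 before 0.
P(hit 113 before 0) = 57/113

Let u_k = P(hit 113 before 0 | start at k). Then u_0 = 0, u_113 = 1, and u_k = u_{k-1}/2 + u_{k+1}/2 for 1 ≤ k ≤ 112. This harmonic recurrence is solved by u_k = k/113, giving u_57 = 57/113.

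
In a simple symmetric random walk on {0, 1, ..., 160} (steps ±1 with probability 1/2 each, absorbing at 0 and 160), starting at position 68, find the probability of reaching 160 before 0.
P(hit 160 before 0) = 68/160 = 17/40

Let u_k = P(hit 160 before 0 | start at k). Then u_0 = 0, u_160 = 1, and u_k = u_{k-1}/2 + u_{k+1}/2 for 1 ≤ k ≤ 159. This harmonic recurrence is solved by u_k = k/160, giving u_68 = 68/160 = 17/40.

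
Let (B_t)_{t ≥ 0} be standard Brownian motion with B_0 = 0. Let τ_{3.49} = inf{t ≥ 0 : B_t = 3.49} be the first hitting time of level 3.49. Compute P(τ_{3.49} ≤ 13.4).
P(τ_{3.49} ≤ 13.4) = 2(1 − Φ(3.49/√13.4)) = 2(1 − Φ(0.9534)) ≈ 0.3404

By the reflection principle for standard BM, P(τ_b ≤ t) = 2 · P(B_t ≥ b). Since B_t ~ N(0, t), P(B_t ≥ 3.49) = 1 − Φ(3.49/√t) = 1 − Φ(3.49/√13.4) = 1 − Φ(0.9534) ≈ 0.17019. Doubling: P(τ_{3.49} ≤ 13.4) ≈ 2 · 0.17019 = 0.34038 ≈ 0.3404.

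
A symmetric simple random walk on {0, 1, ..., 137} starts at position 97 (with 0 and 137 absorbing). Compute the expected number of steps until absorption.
E[τ | X_0 = 97] = 3880

Let v_k = E[τ | X_0 = k]. Boundary: v_0 = v_137 = 0. Recurrence: v_k = 1 + (v_{k-1} + v_{k+1})/2 for 1 ≤ k ≤ 136. The particular solution to v_k − (v_{k-1} + v_{k+1})/2 = 1 is v_k = −k^2. Adding homogeneous solution A + B k and matching boundaries gives v_k = k (137 − k). Substituting k = 97: v_97 = 97 · 40 = 3880.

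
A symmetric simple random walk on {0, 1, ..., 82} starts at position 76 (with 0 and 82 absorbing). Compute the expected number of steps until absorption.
E[τ | X_0 = 76] = 456

Let v_k = E[τ | X_0 = k]. Boundary: v_0 = v_82 = 0. Recurrence: v_k = 1 + (v_{k-1} + v_{k+1})/2 for 1 ≤ k ≤ 81. The particular solution to v_k − (v_{k-1} + v_{k+1})/2 = 1 is v_k = −k^2. Adding homogeneous solution A + B k and matching boundaries gives v_k = k (82 − k). Substituting k = 76: v_76 = 76 · 6 = 456.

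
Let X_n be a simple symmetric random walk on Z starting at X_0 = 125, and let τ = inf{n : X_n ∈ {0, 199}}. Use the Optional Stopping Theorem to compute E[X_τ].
E[X_τ] = 125

X_n is a martingale and τ is a bounded-mean stopping time (indeed τ is finite a.s. with bounded expectation since the walk is in a bounded region). By the OST, E[X_τ] = E[X_0] = 125. Equivalently: E[X_τ] = 199 · P(hit 199 first) + 0 · P(hit 0 first) = 199 · (125/199) = 125.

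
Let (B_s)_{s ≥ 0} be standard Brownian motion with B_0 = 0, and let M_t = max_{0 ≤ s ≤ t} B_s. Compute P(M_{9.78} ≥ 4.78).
P(M_{9.78} ≥ 4.78) = 2·P(B_{9.78} ≥ 4.78) = 2(1 − Φ(4.78/√9.78)) ≈ 0.1264

By the reflection principle for Brownian motion, P(M_t ≥ a) = 2 · P(B_t ≥ a) for a ≥ 0. Since B_t ~ N(0, t), P(B_t ≥ 4.78) = 1 − Φ(4.78/√t) = 1 − Φ(4.78/√9.78) = 1 − Φ(1.5285). So
  P(M_{9.78} ≥ 4.78) = 2(1 − Φ(1.5285)) ≈ 0.1264.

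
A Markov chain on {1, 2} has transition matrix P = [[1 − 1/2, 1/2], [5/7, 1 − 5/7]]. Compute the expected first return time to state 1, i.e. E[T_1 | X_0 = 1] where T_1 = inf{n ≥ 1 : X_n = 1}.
E[T_1 | X_0 = 1] = 1/π_1 = 17/10

For an irreducible recurrent Markov chain with stationary distribution π, E[T_i | X_0 = i] = 1/π_i (Kac's formula). Here π_1 = (5/7)/(1/2 + 5/7) = (5/7)/(17/14) = 10/17, so E[T_1 | X_0 = 1] = 1/π_1 = (1/2 + 5/7)/(5/7) = (17/14)/(5/7) = 17/10.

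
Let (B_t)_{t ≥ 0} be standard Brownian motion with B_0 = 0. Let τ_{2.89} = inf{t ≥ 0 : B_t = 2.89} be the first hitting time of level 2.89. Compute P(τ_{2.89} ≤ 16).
P(τ_{2.89} ≤ 16) = 2(1 − Φ(2.89/√16)) = 2(1 − Φ(0.7225)) ≈ 0.4700

By the reflection principle for standard BM, P(τ_b ≤ t) = 2 · P(B_t ≥ b). Since B_t ~ N(0, t), P(B_t ≥ 2.89) = 1 − Φ(2.89/√t) = 1 − Φ(2.89/√16) = 1 − Φ(0.7225) ≈ 0.23499. Doubling: P(τ_{2.89} ≤ 16) ≈ 2 · 0.23499 = 0.46998 ≈ 0.4700.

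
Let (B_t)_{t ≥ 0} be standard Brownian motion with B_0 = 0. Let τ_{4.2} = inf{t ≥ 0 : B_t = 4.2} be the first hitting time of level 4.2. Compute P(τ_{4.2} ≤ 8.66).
P(τ_{4.2} ≤ 8.66) = 2(1 − Φ(4.2/√8.66)) = 2(1 − Φ(1.4272)) ≈ 0.1535

By the reflection principle for standard BM, P(τ_b ≤ t) = 2 · P(B_t ≥ b). Since B_t ~ N(0, t), P(B_t ≥ 4.2) = 1 − Φ(4.2/√t) = 1 − Φ(4.2/√8.66) = 1 − Φ(1.4272) ≈ 0.07676. Doubling: P(τ_{4.2} ≤ 8.66) ≈ 2 · 0.07676 = 0.15352 ≈ 0.1535.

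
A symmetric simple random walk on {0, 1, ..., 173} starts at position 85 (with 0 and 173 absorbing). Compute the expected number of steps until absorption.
E[τ | X_0 = 85] = 7480

Let v_k = E[τ | X_0 = k]. Boundary: v_0 = v_173 = 0. Recurrence: v_k = 1 + (v_{k-1} + v_{k+1})/2 for 1 ≤ k ≤ 172. The particular solution to v_k − (v_{k-1} + v_{k+1})/2 = 1 is v_k = −k^2. Adding homogeneous solution A + B k and matching boundaries gives v_k = k (173 − k). Substituting k = 85: v_85 = 85 · 88 = 7480.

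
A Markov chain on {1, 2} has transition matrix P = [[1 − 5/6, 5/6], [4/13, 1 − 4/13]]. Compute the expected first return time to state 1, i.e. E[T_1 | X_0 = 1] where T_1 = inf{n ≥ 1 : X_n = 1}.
E[T_1 | X_0 = 1] = 1/π_1 = 89/24

For an irreducible recurrent Markov chain with stationary distribution π, E[T_i | X_0 = i] = 1/π_i (Kac's formula). Here π_1 = (4/13)/(5/6 + 4/13) = (4/13)/(89/78) = 24/89, so E[T_1 | X_0 = 1] = 1/π_1 = (5/6 + 4/13)/(4/13) = (89/78)/(4/13) = 89/24.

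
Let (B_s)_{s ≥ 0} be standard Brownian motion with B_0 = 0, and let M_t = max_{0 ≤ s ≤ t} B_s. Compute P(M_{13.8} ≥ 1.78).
P(M_{13.8} ≥ 1.78) = 2·P(B_{13.8} ≥ 1.78) = 2(1 − Φ(1.78/√13.8)) ≈ 0.6318

By the reflection principle for Brownian motion, P(M_t ≥ a) = 2 · P(B_t ≥ a) for a ≥ 0. Since B_t ~ N(0, t), P(B_t ≥ 1.78) = 1 − Φ(1.78/√t) = 1 − Φ(1.78/√13.8) = 1 − Φ(0.4792). So
  P(M_{13.8} ≥ 1.78) = 2(1 − Φ(0.4792)) ≈ 0.6318.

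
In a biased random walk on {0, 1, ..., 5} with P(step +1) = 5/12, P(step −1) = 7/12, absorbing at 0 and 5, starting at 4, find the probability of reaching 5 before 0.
P(hit 5 before 0) = (1 − (7/5)^4) / (1 − (7/5)^5) = 4440/6841

Let u_k denote P(reach 5 before 0 | start at k). Boundary: u_0 = 0, u_5 = 1. Recurrence: u_k = 5/12·u_{k+1} + 7/12·u_{k-1} for 1 ≤ k ≤ 4. Try u_k = A + B·r^k with r = q/p = (7/12)/(5/12) = 7/5. Substitution satisfies the recurrence; boundary conditions give:
  u_k = (1 − r^k) / (1 − r^N) = (1 − (7/5)^4) / (1 − (7/5)^5) = 4440/6841.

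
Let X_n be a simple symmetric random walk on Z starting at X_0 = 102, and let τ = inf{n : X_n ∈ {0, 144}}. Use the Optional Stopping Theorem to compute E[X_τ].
E[X_τ] = 102

X_n is a martingale and τ is a bounded-mean stopping time (indeed τ is finite a.s. with bounded expectation since the walk is in a bounded region). By the OST, E[X_τ] = E[X_0] = 102. Equivalently: E[X_τ] = 144 · P(hit 144 first) + 0 · P(hit 0 first) = 144 · (102/144) = 102.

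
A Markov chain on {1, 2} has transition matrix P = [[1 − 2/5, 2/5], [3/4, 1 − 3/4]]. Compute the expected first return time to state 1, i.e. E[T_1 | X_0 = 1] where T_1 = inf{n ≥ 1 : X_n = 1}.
E[T_1 | X_0 = 1] = 1/π_1 = 23/15

For an irreducible recurrent Markov chain with stationary distribution π, E[T_i | X_0 = i] = 1/π_i (Kac's formula). Here π_1 = (3/4)/(2/5 + 3/4) = (3/4)/(23/20) = 15/23, so E[T_1 | X_0 = 1] = 1/π_1 = (2/5 + 3/4)/(3/4) = (23/20)/(3/4) = 23/15.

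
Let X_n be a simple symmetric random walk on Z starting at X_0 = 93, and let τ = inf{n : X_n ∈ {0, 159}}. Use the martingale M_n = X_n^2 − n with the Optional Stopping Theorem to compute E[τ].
E[τ] = 6138

M_n = X_n^2 − n is a martingale (since E[X_{n+1}^2 | F_n] = X_n^2 + 1). By OST (τ has finite mean in a bounded region), E[M_τ] = E[M_0] = X_0^2 − 0 = 93^2 = 8649. Also E[M_τ] = E[X_τ^2] − E[τ]. The walk exits at 0 or 159, with P(hit 159 first) = 93/159, so E[X_τ^2] = 159^2 · 93/159 + 0 = 14787. Thus E[τ] = E[X_τ^2] − E[M_τ] = 14787 − 8649 = 6138 = 93(159 − 93) = 6138.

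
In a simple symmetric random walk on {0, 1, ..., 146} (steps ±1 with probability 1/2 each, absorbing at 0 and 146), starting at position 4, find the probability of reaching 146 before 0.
P(hit 146 before 0) = 4/146 = 2/73

Let u_k = P(hit 146 before 0 | start at k). Then u_0 = 0, u_146 = 1, and u_k = u_{k-1}/2 + u_{k+1}/2 for 1 ≤ k ≤ 145. This harmonic recurrence is solved by u_k = k/146, giving u_4 = 4/146 = 2/73.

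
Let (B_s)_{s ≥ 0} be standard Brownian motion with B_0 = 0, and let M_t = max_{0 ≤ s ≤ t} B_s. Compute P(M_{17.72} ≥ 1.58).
P(M_{17.72} ≥ 1.58) = 2·P(B_{17.72} ≥ 1.58) = 2(1 − Φ(1.58/√17.72)) ≈ 0.7074

By the reflection principle for Brownian motion, P(M_t ≥ a) = 2 · P(B_t ≥ a) for a ≥ 0. Since B_t ~ N(0, t), P(B_t ≥ 1.58) = 1 − Φ(1.58/√t) = 1 − Φ(1.58/√17.72) = 1 − Φ(0.3753). So
  P(M_{17.72} ≥ 1.58) = 2(1 − Φ(0.3753)) ≈ 0.7074.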